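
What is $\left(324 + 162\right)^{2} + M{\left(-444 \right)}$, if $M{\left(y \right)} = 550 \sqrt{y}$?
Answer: $236196 + 1100 i \sqrt{111} \approx 2.362 \cdot 10^{5} + 11589.0 i$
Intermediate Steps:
$\left(324 + 162\right)^{2} + M{\left(-444 \right)} = \left(324 + 162\right)^{2} + 550 \sqrt{-444} = 486^{2} + 550 \cdot 2 i \sqrt{111} = 236196 + 1100 i \sqrt{111}$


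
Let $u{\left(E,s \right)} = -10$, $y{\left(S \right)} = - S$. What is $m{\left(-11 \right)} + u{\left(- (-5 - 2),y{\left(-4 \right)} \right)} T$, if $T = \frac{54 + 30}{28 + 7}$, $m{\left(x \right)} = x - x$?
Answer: $-24$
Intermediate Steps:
$m{\left(x \right)} = 0$
$T = \frac{12}{5}$ ($T = \frac{84}{35} = 84 \cdot \frac{1}{35} = \frac{12}{5} \approx 2.4$)
$m{\left(-11 \right)} + u{\left(- (-5 - 2),y{\left(-4 \right)} \right)} T = 0 - 24 = -24$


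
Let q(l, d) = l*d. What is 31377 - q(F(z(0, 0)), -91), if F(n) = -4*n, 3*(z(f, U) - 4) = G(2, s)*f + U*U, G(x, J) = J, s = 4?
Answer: 29921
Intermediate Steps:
z(f, U) = 4 + U²/3 + 4*f/3 (z(f, U) = 4 + (4*f + U*U)/3 = 4 + (4*f + U²)/3 = 4 + (U² + 4*f)/3 = 4 + (U²/3 + 4*f/3) = 4 + U²/3 + 4*f/3)
q(l, d) = d*l
31377 - q(F(z(0, 0)), -91) = 31377 - (-91)*(-4*(4 + (⅓)*0² + (4/3)*0)) = 31377 - (-91)*(-4*(4 + (⅓)*0 + 0)) = 31377 - (-91)*(-4*(4 + 0 + 0)) = 31377 - (-91)*(-4*4) = 31377 - (-91)*(-16) = 31377 - 1*1456 = 31377 - 1456 = 29921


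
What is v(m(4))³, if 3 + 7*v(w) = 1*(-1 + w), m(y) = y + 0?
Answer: 0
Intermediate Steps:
m(y) = y
v(w) = -4/7 + w/7 (v(w) = -3/7 + (1*(-1 + w))/7 = -3/7 + (-1 + w)/7 = -3/7 + (-⅐ + w/7) = -4/7 + w/7)
v(m(4))³ = (-4/7 + (⅐)*4)³ = (-4/7 + 4/7)³ = 0³ = 0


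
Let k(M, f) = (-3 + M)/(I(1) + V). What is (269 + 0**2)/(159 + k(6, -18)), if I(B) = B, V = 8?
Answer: 807/478 ≈ 1.6883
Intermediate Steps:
k(M, f) = -1/3 + M/9 (k(M, f) = (-3 + M)/(1 + 8) = (-3 + M)/9 = (-3 + M)*(1/9) = -1/3 + M/9)
(269 + 0**2)/(159 + k(6, -18)) = (269 + 0**2)/(159 + (-1/3 + (1/9)*6)) = (269 + 0)/(159 + (-1/3 + 2/3)) = 269/(159 + 1/3) = 269/(478/3) = 269*(3/478) = 807/478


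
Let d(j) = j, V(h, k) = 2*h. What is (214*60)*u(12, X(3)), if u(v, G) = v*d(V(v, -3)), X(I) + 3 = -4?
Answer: 3697920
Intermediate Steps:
X(I) = -7 (X(I) = -3 - 4 = -7)
u(v, G) = 2*v² (u(v, G) = v*(2*v) = 2*v²)
(214*60)*u(12, X(3)) = (214*60)*(2*12²) = 12840*(2*144) = 12840*288 = 3697920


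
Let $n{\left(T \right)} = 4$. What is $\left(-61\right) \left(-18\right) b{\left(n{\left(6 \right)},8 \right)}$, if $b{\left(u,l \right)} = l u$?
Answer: $35136$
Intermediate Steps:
$\left(-61\right) \left(-18\right) b{\left(n{\left(6 \right)},8 \right)} = \left(-61\right) \left(-18\right) 8 \cdot 4 = 1098 \cdot 32 = 35136$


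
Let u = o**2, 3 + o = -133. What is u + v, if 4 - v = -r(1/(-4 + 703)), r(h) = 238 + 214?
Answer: 18952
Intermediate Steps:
o = -136 (o = -3 - 133 = -136)
u = 18496 (u = (-136)**2 = 18496)
r(h) = 452
v = 456 (v = 4 - (-1)*452 = 4 - 1*(-452) = 4 + 452 = 456)
u + v = 18496 + 456 = 18952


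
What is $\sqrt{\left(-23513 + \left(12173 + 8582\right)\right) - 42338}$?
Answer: $2 i \sqrt{11274} \approx 212.36 i$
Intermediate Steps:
$\sqrt{\left(-23513 + \left(12173 + 8582\right)\right) - 42338} = \sqrt{\left(-23513 + 20755\right) - 42338} = \sqrt{-2758 - 42338} = \sqrt{-45096} = 2 i \sqrt{11274}$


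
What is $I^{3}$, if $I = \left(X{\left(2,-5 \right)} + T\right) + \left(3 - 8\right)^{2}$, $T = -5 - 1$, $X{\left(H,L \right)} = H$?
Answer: $9261$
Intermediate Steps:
$T = -6$
$I = 21$ ($I = \left(2 - 6\right) + \left(3 - 8\right)^{2} = -4 + \left(3 - 8\right)^{2} = -4 + \left(-5\right)^{2} = -4 + 25 = 21$)
$I^{3} = 21^{3} = 9261$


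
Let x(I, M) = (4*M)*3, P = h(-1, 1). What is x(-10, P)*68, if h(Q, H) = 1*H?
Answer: 816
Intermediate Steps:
h(Q, H) = H
P = 1
x(I, M) = 12*M
x(-10, P)*68 = (12*1)*68 = 12*68 = 816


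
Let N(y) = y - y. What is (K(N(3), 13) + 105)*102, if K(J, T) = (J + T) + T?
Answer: 13362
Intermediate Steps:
N(y) = 0
K(J, T) = J + 2*T
(K(N(3), 13) + 105)*102 = ((0 + 2*13) + 105)*102 = ((0 + 26) + 105)*102 = (26 + 105)*102 = 131*102 = 13362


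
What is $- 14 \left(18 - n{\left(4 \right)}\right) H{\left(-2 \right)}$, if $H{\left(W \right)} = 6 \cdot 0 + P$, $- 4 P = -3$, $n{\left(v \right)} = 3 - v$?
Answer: $- \frac{399}{2} \approx -199.5$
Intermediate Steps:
$P = \frac{3}{4}$ ($P = \left(- \frac{1}{4}\right) \left(-3\right) = \frac{3}{4} \approx 0.75$)
$H{\left(W \right)} = \frac{3}{4}$ ($H{\left(W \right)} = 6 \cdot 0 + \frac{3}{4} = 0 + \frac{3}{4} = \frac{3}{4}$)
$- 14 \left(18 - n{\left(4 \right)}\right) H{\left(-2 \right)} = - 14 \left(18 - \left(3 - 4\right)\right) \frac{3}{4} = - 14 \left(18 - -1\right) \frac{3}{4} = - 14 \left(18 + 1\right) \frac{3}{4} = \left(-14\right) 19 \cdot \frac{3}{4} = \left(-266\right) \frac{3}{4} = - \frac{399}{2}$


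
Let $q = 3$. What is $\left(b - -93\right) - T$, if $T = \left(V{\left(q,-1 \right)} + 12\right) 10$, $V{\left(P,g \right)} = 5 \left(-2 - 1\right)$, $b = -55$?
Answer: $68$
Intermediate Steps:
$V{\left(P,g \right)} = -15$ ($V{\left(P,g \right)} = 5 \left(-3\right) = -15$)
$T = -30$ ($T = \left(-15 + 12\right) 10 = \left(-3\right) 10 = -30$)
$\left(b - -93\right) - T = \left(-55 - -93\right) - -30 = \left(-55 + 93\right) + 30 = 38 + 30 = 68$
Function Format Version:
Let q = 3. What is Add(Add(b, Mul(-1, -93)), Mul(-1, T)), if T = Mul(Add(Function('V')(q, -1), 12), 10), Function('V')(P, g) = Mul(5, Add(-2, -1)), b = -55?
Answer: 68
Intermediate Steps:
Function('V')(P, g) = -15 (Function('V')(P, g) = Mul(5, -3) = -15)
T = -30 (T = Mul(Add(-15, 12), 10) = Mul(-3, 10) = -30)
Add(Add(b, Mul(-1, -93)), Mul(-1, T)) = Add(Add(-55, Mul(-1, -93)), Mul(-1, -30)) = Add(Add(-55, 93), 30) = Add(38, 30) = 68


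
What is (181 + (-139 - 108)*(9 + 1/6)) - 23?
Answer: -12637/6 ≈ -2106.2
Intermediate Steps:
(181 + (-139 - 108)*(9 + 1/6)) - 23 = (181 - 247*(9 + ⅙)) - 23 = (181 - 247*55/6) - 23 = (181 - 13585/6) - 23 = -12499/6 - 23 = -12637/6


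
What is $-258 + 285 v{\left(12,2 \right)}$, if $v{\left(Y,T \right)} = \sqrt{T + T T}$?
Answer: $-258 + 285 \sqrt{6} \approx 440.1$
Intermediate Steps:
$v{\left(Y,T \right)} = \sqrt{T + T^{2}}$
$-258 + 285 v{\left(12,2 \right)} = -258 + 285 \sqrt{2 \left(1 + 2\right)} = -258 + 285 \sqrt{2 \cdot 3} = -258 + 285 \sqrt{6}$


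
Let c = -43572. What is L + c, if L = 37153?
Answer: -6419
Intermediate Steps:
L + c = 37153 - 43572 = -6419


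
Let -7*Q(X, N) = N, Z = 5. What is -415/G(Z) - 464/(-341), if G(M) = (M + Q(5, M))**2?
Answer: -1303327/61380 ≈ -21.234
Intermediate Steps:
Q(X, N) = -N/7
G(M) = 36*M**2/49 (G(M) = (M - M/7)**2 = (6*M/7)**2 = 36*M**2/49)
-415/G(Z) - 464/(-341) = -415/((36/49)*5**2) - 464/(-341) = -415/((36/49)*25) - 464*(-1/341) = -415/900/49 + 464/341 = -415*49/900 + 464/341 = -4067/180 + 464/341 = -1303327/61380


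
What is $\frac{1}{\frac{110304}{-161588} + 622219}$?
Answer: $\frac{40397}{25135753367} \approx 1.6072 \cdot 10^{-6}$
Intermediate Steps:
$\frac{1}{\frac{110304}{-161588} + 622219} = \frac{1}{110304 \left(- \frac{1}{161588}\right) + 622219} = \frac{1}{- \frac{27576}{40397} + 622219} = \frac{1}{\frac{25135753367}{40397}} = \frac{40397}{25135753367}$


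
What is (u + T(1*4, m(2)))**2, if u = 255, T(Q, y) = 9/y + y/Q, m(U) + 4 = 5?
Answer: 1117249/16 ≈ 69828.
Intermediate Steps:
m(U) = 1 (m(U) = -4 + 5 = 1)
(u + T(1*4, m(2)))**2 = (255 + (9/1 + 1/(1*4)))**2 = (255 + (9*1 + 1/4))**2 = (255 + (9 + 1*(1/4)))**2 = (255 + (9 + 1/4))**2 = (255 + 37/4)**2 = (1057/4)**2 = 1117249/16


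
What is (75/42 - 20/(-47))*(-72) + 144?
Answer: -5004/329 ≈ -15.210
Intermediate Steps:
(75/42 - 20/(-47))*(-72) + 144 = (75*(1/42) - 20*(-1/47))*(-72) + 144 = (25/14 + 20/47)*(-72) + 144 = (1455/658)*(-72) + 144 = -52380/329 + 144 = -5004/329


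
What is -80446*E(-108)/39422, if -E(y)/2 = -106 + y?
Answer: -17215444/19711 ≈ -873.39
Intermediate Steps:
E(y) = 212 - 2*y (E(y) = -2*(-106 + y) = 212 - 2*y)
-80446*E(-108)/39422 = -80446/(39422/(212 - 2*(-108))) = -80446/(39422/(212 + 216)) = -80446/(39422/428) = -80446/(39422*(1/428)) = -80446/19711/214 = -80446*214/19711 = -17215444/19711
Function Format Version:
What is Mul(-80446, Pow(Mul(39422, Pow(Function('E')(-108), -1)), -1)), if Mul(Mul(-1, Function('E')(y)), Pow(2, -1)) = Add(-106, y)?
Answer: Rational(-17215444, 19711) ≈ -873.39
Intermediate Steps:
Function('E')(y) = Add(212, Mul(-2, y)) (Function('E')(y) = Mul(-2, Add(-106, y)) = Add(212, Mul(-2, y)))
Mul(-80446, Pow(Mul(39422, Pow(Function('E')(-108), -1)), -1)) = Mul(-80446, Pow(Mul(39422, Pow(Add(212, Mul(-2, -108)), -1)), -1)) = Mul(-80446, Pow(Mul(39422, Pow(Add(212, 216), -1)), -1)) = Mul(-80446, Pow(Mul(39422, Pow(428, -1)), -1)) = Mul(-80446, Pow(Mul(39422, Rational(1, 428)), -1)) = Mul(-80446, Pow(Rational(19711, 214), -1)) = Mul(-80446, Rational(214, 19711)) = Rational(-17215444, 19711)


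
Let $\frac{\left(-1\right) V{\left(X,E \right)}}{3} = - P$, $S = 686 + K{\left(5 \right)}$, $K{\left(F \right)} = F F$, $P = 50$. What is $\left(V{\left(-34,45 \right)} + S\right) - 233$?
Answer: $628$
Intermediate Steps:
$K{\left(F \right)} = F^{2}$
$S = 711$ ($S = 686 + 5^{2} = 686 + 25 = 711$)
$V{\left(X,E \right)} = 150$ ($V{\left(X,E \right)} = - 3 \left(\left(-1\right) 50\right) = \left(-3\right) \left(-50\right) = 150$)
$\left(V{\left(-34,45 \right)} + S\right) - 233 = \left(150 + 711\right) - 233 = 861 - 233 = 628$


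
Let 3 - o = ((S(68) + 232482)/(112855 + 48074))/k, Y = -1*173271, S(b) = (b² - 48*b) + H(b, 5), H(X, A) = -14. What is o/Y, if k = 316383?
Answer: -152745365593/8822127585758697 ≈ -1.7314e-5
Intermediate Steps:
S(b) = -14 + b² - 48*b (S(b) = (b² - 48*b) - 14 = -14 + b² - 48*b)
Y = -173271
o = 152745365593/50915199807 (o = 3 - ((-14 + 68² - 48*68) + 232482)/(112855 + 48074)/316383 = 3 - ((-14 + 4624 - 3264) + 232482)/160929/316383 = 3 - (1346 + 232482)*(1/160929)/316383 = 3 - 233828*(1/160929)/316383 = 3 - 233828/(160929*316383) = 3 - 1*233828/50915199807 = 3 - 233828/50915199807 = 152745365593/50915199807 ≈ 3.0000)
o/Y = (152745365593/50915199807)/(-173271) = (152745365593/50915199807)*(-1/173271) = -152745365593/8822127585758697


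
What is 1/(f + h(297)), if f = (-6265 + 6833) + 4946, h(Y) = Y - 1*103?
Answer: 1/5708 ≈ 0.00017519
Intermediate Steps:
h(Y) = -103 + Y (h(Y) = Y - 103 = -103 + Y)
f = 5514 (f = 568 + 4946 = 5514)
1/(f + h(297)) = 1/(5514 + (-103 + 297)) = 1/(5514 + 194) = 1/5708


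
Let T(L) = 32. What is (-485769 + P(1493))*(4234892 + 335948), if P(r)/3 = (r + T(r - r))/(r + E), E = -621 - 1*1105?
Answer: -517367675191680/233 ≈ -2.2205e+12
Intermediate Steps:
E = -1726 (E = -621 - 1105 = -1726)
P(r) = 3*(32 + r)/(-1726 + r) (P(r) = 3*((r + 32)/(r - 1726)) = 3*((32 + r)/(-1726 + r)) = 3*(32 + r)/(-1726 + r))
(-485769 + P(1493))*(4234892 + 335948) = (-485769 + 3*(32 + 1493)/(-1726 + 1493))*(4234892 + 335948) = (-485769 + 3*1525/(-233))*4570840 = (-485769 + 3*(-1/233)*1525)*4570840 = (-485769 - 4575/233)*4570840 = -113188752/233*4570840 = -517367675191680/233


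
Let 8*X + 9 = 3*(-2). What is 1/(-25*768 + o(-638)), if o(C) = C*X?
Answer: -4/72015 ≈ -5.5544e-5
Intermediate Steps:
X = -15/8 (X = -9/8 + (3*(-2))/8 = -9/8 + (⅛)*(-6) = -9/8 - ¾ = -15/8 ≈ -1.8750)
o(C) = -15*C/8 (o(C) = C*(-15/8) = -15*C/8)
1/(-25*768 + o(-638)) = 1/(-25*768 - 15/8*(-638)) = 1/(-19200 + 4785/4) = 1/(-72015/4) = -4/72015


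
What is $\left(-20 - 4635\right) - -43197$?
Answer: $38542$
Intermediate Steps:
$\left(-20 - 4635\right) - -43197 = \left(-20 - 4635\right) + 43197 = -4655 + 43197 = 38542$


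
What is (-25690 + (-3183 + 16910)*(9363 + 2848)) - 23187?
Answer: 167571520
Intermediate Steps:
(-25690 + (-3183 + 16910)*(9363 + 2848)) - 23187 = (-25690 + 13727*12211) - 23187 = (-25690 + 167620397) - 23187 = 167594707 - 23187 = 167571520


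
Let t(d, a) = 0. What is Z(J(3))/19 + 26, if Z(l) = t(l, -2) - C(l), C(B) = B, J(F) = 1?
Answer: 493/19 ≈ 25.947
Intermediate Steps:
Z(l) = -l (Z(l) = 0 - l = -l)
Z(J(3))/19 + 26 = -1*1/19 + 26 = -1/19 + 26 = 493/19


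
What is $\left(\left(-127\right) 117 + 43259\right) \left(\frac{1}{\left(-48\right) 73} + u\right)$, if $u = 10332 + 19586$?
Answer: $\frac{186077991025}{219} \approx 8.4967 \cdot 10^{8}$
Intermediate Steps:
$u = 29918$
$\left(\left(-127\right) 117 + 43259\right) \left(\frac{1}{\left(-48\right) 73} + u\right) = \left(\left(-127\right) 117 + 43259\right) \left(\frac{1}{\left(-48\right) 73} + 29918\right) = \left(-14859 + 43259\right) \left(\frac{1}{-3504} + 29918\right) = 28400 \left(- \frac{1}{3504} + 29918\right) = 28400 \cdot \frac{104832671}{3504} = \frac{186077991025}{219}$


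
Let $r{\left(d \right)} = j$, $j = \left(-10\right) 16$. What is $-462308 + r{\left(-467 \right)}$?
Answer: $-462468$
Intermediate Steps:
$j = -160$
$r{\left(d \right)} = -160$
$-462308 + r{\left(-467 \right)} = -462308 - 160 = -462468$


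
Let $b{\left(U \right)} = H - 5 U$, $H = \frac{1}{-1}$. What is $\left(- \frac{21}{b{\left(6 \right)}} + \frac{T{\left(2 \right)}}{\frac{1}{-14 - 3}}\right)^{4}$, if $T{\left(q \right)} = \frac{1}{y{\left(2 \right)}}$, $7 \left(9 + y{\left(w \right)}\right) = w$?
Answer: $\frac{610134460810000}{12786924926161} \approx 47.716$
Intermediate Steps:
$H = -1$
$b{\left(U \right)} = -1 - 5 U$
$y{\left(w \right)} = -9 + \frac{w}{7}$
$T{\left(q \right)} = - \frac{7}{61}$ ($T{\left(q \right)} = \frac{1}{-9 + \frac{1}{7} \cdot 2} = \frac{1}{-9 + \frac{2}{7}} = \frac{1}{- \frac{61}{7}} = - \frac{7}{61}$)
$\left(- \frac{21}{b{\left(6 \right)}} + \frac{T{\left(2 \right)}}{\frac{1}{-14 - 3}}\right)^{4} = \left(- \frac{21}{-1 - 30} - \frac{7}{61 \frac{1}{-14 - 3}}\right)^{4} = \left(- \frac{21}{-1 - 30} - \frac{7}{61 \frac{1}{-17}}\right)^{4} = \left(- \frac{21}{-31} - \frac{7}{61 \left(- \frac{1}{17}\right)}\right)^{4} = \left(\left(-21\right) \left(- \frac{1}{31}\right) - - \frac{119}{61}\right)^{4} = \left(\frac{21}{31} + \frac{119}{61}\right)^{4} = \left(\frac{4970}{1891}\right)^{4} = \frac{610134460810000}{12786924926161}$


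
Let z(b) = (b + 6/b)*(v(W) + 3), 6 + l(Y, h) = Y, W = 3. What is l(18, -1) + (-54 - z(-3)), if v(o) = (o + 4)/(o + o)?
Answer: -127/6 ≈ -21.167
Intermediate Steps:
v(o) = (4 + o)/(2*o) (v(o) = (4 + o)/((2*o)) = (4 + o)*(1/(2*o)) = (4 + o)/(2*o))
l(Y, h) = -6 + Y
z(b) = 25/b + 25*b/6 (z(b) = (b + 6/b)*((½)*(4 + 3)/3 + 3) = (b + 6/b)*((½)*(⅓)*7 + 3) = (b + 6/b)*(7/6 + 3) = (b + 6/b)*(25/6) = 25/b + 25*b/6)
l(18, -1) + (-54 - z(-3)) = (-6 + 18) + (-54 - (25/(-3) + (25/6)*(-3))) = 12 + (-54 - (25*(-⅓) - 25/2)) = 12 + (-54 - (-25/3 - 25/2)) = 12 + (-54 - 1*(-125/6)) = 12 + (-54 + 125/6) = 12 - 199/6 = -127/6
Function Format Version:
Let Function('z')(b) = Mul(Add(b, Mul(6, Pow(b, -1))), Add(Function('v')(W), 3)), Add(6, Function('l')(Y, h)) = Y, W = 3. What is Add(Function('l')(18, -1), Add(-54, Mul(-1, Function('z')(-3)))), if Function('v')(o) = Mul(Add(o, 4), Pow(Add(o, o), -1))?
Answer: Rational(-127, 6) ≈ -21.167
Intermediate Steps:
Function('v')(o) = Mul(Rational(1, 2), Pow(o, -1), Add(4, o)) (Function('v')(o) = Mul(Add(4, o), Pow(Mul(2, o), -1)) = Mul(Add(4, o), Mul(Rational(1, 2), Pow(o, -1))) = Mul(Rational(1, 2), Pow(o, -1), Add(4, o)))
Function('l')(Y, h) = Add(-6, Y)
Function('z')(b) = Add(Mul(25, Pow(b, -1)), Mul(Rational(25, 6), b)) (Function('z')(b) = Mul(Add(b, Mul(6, Pow(b, -1))), Add(Mul(Rational(1, 2), Pow(3, -1), Add(4, 3)), 3)) = Mul(Add(b, Mul(6, Pow(b, -1))), Add(Mul(Rational(1, 2), Rational(1, 3), 7), 3)) = Mul(Add(b, Mul(6, Pow(b, -1))), Add(Rational(7, 6), 3)) = Mul(Add(b, Mul(6, Pow(b, -1))), Rational(25, 6)) = Add(Mul(25, Pow(b, -1)), Mul(Rational(25, 6), b)))
Add(Function('l')(18, -1), Add(-54, Mul(-1, Function('z')(-3)))) = Add(Add(-6, 18), Add(-54, Mul(-1, Add(Mul(25, Pow(-3, -1)), Mul(Rational(25, 6), -3))))) = Add(12, Add(-54, Mul(-1, Add(Mul(25, Rational(-1, 3)), Rational(-25, 2))))) = Add(12, Add(-54, Mul(-1, Add(Rational(-25, 3), Rational(-25, 2))))) = Add(12, Add(-54, Mul(-1, Rational(-125, 6)))) = Add(12, Add(-54, Rational(125, 6))) = Add(12, Rational(-199, 6)) = Rational(-127, 6)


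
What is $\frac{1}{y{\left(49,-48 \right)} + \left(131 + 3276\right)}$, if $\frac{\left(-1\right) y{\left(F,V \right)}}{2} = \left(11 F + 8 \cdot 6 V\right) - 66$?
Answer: $\frac{1}{7069} \approx 0.00014146$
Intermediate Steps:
$y{\left(F,V \right)} = 132 - 96 V - 22 F$ ($y{\left(F,V \right)} = - 2 \left(\left(11 F + 8 \cdot 6 V\right) - 66\right) = - 2 \left(\left(11 F + 48 V\right) - 66\right) = - 2 \left(-66 + 11 F + 48 V\right) = 132 - 96 V - 22 F$)
$\frac{1}{y{\left(49,-48 \right)} + \left(131 + 3276\right)} = \frac{1}{\left(132 - -4608 - 1078\right) + \left(131 + 3276\right)} = \frac{1}{\left(132 + 4608 - 1078\right) + 3407} = \frac{1}{3662 + 3407} = \frac{1}{7069}$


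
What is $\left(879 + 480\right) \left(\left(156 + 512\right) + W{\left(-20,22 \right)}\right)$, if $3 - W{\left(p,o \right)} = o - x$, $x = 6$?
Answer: $890145$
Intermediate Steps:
$W{\left(p,o \right)} = 9 - o$ ($W{\left(p,o \right)} = 3 - \left(o - 6\right) = 3 - \left(-6 + o\right) = 9 - o$)
$\left(879 + 480\right) \left(\left(156 + 512\right) + W{\left(-20,22 \right)}\right) = \left(879 + 480\right) \left(\left(156 + 512\right) + \left(9 - 22\right)\right) = 1359 \left(668 + \left(9 - 22\right)\right) = 1359 \left(668 - 13\right) = 1359 \cdot 655 = 890145$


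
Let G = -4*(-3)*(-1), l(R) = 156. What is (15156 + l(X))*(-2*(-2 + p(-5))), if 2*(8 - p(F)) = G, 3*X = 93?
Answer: -367488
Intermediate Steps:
X = 31 (X = (⅓)*93 = 31)
G = -12 (G = 12*(-1) = -12)
p(F) = 14 (p(F) = 8 - ½*(-12) = 8 + 6 = 14)
(15156 + l(X))*(-2*(-2 + p(-5))) = (15156 + 156)*(-2*(-2 + 14)) = 15312*(-2*12) = 15312*(-24) = -367488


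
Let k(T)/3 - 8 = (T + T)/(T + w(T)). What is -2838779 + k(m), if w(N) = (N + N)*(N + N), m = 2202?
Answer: -25006592789/8809 ≈ -2.8388e+6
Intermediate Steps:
w(N) = 4*N² (w(N) = (2*N)*(2*N) = 4*N²)
k(T) = 24 + 6*T/(T + 4*T²) (k(T) = 24 + 3*((T + T)/(T + 4*T²)) = 24 + 3*((2*T)/(T + 4*T²)) = 24 + 3*(2*T/(T + 4*T²)) = 24 + 6*T/(T + 4*T²))
-2838779 + k(m) = -2838779 + 6*(5 + 16*2202)/(1 + 4*2202) = -2838779 + 6*(5 + 35232)/(1 + 8808) = -2838779 + 6*35237/8809 = -2838779 + 6*(1/8809)*35237 = -2838779 + 211422/8809 = -25006592789/8809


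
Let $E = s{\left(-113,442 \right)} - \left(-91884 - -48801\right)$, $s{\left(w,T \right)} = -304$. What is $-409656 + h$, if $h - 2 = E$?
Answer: $-366875$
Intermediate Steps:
$E = 42779$ ($E = -304 - \left(-91884 - -48801\right) = -304 - \left(-91884 + 48801\right) = -304 - -43083 = -304 + 43083 = 42779$)
$h = 42781$ ($h = 2 + 42779 = 42781$)
$-409656 + h = -409656 + 42781 = -366875$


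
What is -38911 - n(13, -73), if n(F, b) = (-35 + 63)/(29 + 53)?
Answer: -1595365/41 ≈ -38911.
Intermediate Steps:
n(F, b) = 14/41 (n(F, b) = 28/82 = 28*(1/82) = 14/41)
-38911 - n(13, -73) = -38911 - 1*14/41 = -38911 - 14/41 = -1595365/41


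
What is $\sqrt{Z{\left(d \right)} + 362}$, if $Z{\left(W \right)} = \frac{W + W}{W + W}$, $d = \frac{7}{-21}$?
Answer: $11 \sqrt{3} \approx 19.053$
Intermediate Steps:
$d = - \frac{1}{3}$ ($d = 7 \left(- \frac{1}{21}\right) = - \frac{1}{3} \approx -0.33333$)
$Z{\left(W \right)} = 1$ ($Z{\left(W \right)} = \frac{2 W}{2 W} = 2 W \frac{1}{2 W} = 1$)
$\sqrt{Z{\left(d \right)} + 362} = \sqrt{1 + 362} = \sqrt{363} = 11 \sqrt{3}$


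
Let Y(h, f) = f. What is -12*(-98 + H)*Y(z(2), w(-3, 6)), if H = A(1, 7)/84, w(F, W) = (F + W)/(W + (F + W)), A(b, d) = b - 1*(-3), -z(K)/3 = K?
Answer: 8228/21 ≈ 391.81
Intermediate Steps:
z(K) = -3*K
A(b, d) = 3 + b (A(b, d) = b + 3 = 3 + b)
w(F, W) = (F + W)/(F + 2*W)
H = 1/21 (H = (3 + 1)/84 = 4*(1/84) = 1/21 ≈ 0.047619)
-12*(-98 + H)*Y(z(2), w(-3, 6)) = -12*(-98 + 1/21)*(-3 + 6)/(-3 + 2*6) = -(-8228)*3/(-3 + 12)/7 = -(-8228)*3/9/7 = -(-8228)*(⅑)*3/7 = -(-8228)/(7*3) = -12*(-2057/63) = 8228/21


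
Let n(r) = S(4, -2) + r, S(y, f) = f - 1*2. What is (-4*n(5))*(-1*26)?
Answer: 104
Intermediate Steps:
S(y, f) = -2 + f (S(y, f) = f - 2 = -2 + f)
n(r) = -4 + r (n(r) = (-2 - 2) + r = -4 + r)
(-4*n(5))*(-1*26) = (-4*(-4 + 5))*(-1*26) = -4*1*(-26) = -4*(-26) = 104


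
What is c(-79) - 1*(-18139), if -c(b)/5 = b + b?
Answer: 18929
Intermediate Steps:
c(b) = -10*b (c(b) = -5*(b + b) = -10*b)
c(-79) - 1*(-18139) = -10*(-79) - 1*(-18139) = 790 + 18139 = 18929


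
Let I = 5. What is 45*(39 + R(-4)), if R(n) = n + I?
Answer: 1800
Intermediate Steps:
R(n) = 5 + n (R(n) = n + 5 = 5 + n)
45*(39 + R(-4)) = 45*(39 + (5 - 4)) = 45*(39 + 1) = 45*40 = 1800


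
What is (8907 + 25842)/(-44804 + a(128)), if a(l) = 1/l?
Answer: -114048/147049 ≈ -0.77558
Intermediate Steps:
(8907 + 25842)/(-44804 + a(128)) = (8907 + 25842)/(-44804 + 1/128) = 34749/(-44804 + 1/128) = 34749/(-5734911/128) = 34749*(-128/5734911) = -114048/147049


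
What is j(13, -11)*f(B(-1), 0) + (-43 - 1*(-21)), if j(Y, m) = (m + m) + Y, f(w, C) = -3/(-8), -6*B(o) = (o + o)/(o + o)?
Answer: -203/8 ≈ -25.375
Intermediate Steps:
B(o) = -⅙ (B(o) = -(o + o)/(6*(o + o)) = -2*o/(6*(2*o)) = -2*o*1/(2*o)/6 = -⅙*1 = -⅙)
f(w, C) = 3/8 (f(w, C) = -3*(-⅛) = 3/8)
j(Y, m) = Y + 2*m (j(Y, m) = 2*m + Y = Y + 2*m)
j(13, -11)*f(B(-1), 0) + (-43 - 1*(-21)) = (13 + 2*(-11))*(3/8) + (-43 - 1*(-21)) = (13 - 22)*(3/8) + (-43 + 21) = -9*3/8 - 22 = -27/8 - 22 = -203/8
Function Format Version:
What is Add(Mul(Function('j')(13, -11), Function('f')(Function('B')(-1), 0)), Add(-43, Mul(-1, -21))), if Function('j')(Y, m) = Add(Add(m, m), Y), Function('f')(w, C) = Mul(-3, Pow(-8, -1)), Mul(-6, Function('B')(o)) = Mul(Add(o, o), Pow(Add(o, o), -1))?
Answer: Rational(-203, 8) ≈ -25.375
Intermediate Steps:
Function('B')(o) = Rational(-1, 6) (Function('B')(o) = Mul(Rational(-1, 6), Mul(Add(o, o), Pow(Add(o, o), -1))) = Mul(Rational(-1, 6), Mul(Mul(2, o), Pow(Mul(2, o), -1))) = Mul(Rational(-1, 6), Mul(Mul(2, o), Mul(Rational(1, 2), Pow(o, -1)))) = Mul(Rational(-1, 6), 1) = Rational(-1, 6))
Function('f')(w, C) = Rational(3, 8) (Function('f')(w, C) = Mul(-3, Rational(-1, 8)) = Rational(3, 8))
Function('j')(Y, m) = Add(Y, Mul(2, m)) (Function('j')(Y, m) = Add(Mul(2, m), Y) = Add(Y, Mul(2, m)))
Add(Mul(Function('j')(13, -11), Function('f')(Function('B')(-1), 0)), Add(-43, Mul(-1, -21))) = Add(Mul(Add(13, Mul(2, -11)), Rational(3, 8)), Add(-43, Mul(-1, -21))) = Add(Mul(Add(13, -22), Rational(3, 8)), Add(-43, 21)) = Add(Mul(-9, Rational(3, 8)), -22) = Add(Rational(-27, 8), -22) = Rational(-203, 8)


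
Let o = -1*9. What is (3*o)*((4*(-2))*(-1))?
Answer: -216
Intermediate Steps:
o = -9
(3*o)*((4*(-2))*(-1)) = (3*(-9))*((4*(-2))*(-1)) = -(-216)*(-1) = -27*8 = -216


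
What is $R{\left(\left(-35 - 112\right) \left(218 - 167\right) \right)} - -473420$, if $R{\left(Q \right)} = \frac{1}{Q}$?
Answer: $\frac{3549229739}{7497} \approx 4.7342 \cdot 10^{5}$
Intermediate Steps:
$R{\left(\left(-35 - 112\right) \left(218 - 167\right) \right)} - -473420 = \frac{1}{\left(-35 - 112\right) \left(218 - 167\right)} - -473420 = \frac{1}{\left(-147\right) 51} + 473420 = \frac{1}{-7497} + 473420 = - \frac{1}{7497} + 473420 = \frac{3549229739}{7497}$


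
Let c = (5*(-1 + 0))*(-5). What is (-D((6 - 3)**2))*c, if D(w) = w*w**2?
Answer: -18225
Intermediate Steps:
c = 25 (c = (5*(-1))*(-5) = -5*(-5) = 25)
D(w) = w**3
(-D((6 - 3)**2))*c = -((6 - 3)**2)**3*25 = -(3**2)**3*25 = -1*9**3*25 = -1*729*25 = -729*25 = -18225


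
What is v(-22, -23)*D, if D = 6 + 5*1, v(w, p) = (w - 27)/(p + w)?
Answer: 539/45 ≈ 11.978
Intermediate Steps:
v(w, p) = (-27 + w)/(p + w)
D = 11 (D = 6 + 5 = 11)
v(-22, -23)*D = ((-27 - 22)/(-23 - 22))*11 = (-49/(-45))*11 = -1/45*(-49)*11 = (49/45)*11 = 539/45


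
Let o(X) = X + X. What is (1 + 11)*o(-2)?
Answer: -48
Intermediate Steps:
o(X) = 2*X
(1 + 11)*o(-2) = (1 + 11)*(2*(-2)) = 12*(-4) = -48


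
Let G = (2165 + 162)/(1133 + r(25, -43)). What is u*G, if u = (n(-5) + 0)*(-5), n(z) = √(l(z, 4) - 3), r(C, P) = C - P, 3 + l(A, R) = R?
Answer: -11635*I*√2/1201 ≈ -13.701*I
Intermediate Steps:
l(A, R) = -3 + R
n(z) = I*√2 (n(z) = √((-3 + 4) - 3) = √(1 - 3) = √(-2) = I*√2)
u = -5*I*√2 (u = (I*√2 + 0)*(-5) = (I*√2)*(-5) = -5*I*√2 ≈ -7.0711*I)
G = 2327/1201 (G = (2165 + 162)/(1133 + (25 - 1*(-43))) = 2327/(1133 + (25 + 43)) = 2327/(1133 + 68) = 2327/1201 ≈ 1.9376)
u*G = -5*I*√2*(2327/1201) = -11635*I*√2/1201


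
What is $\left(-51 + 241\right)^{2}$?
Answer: $36100$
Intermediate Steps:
$\left(-51 + 241\right)^{2} = 190^{2} = 36100$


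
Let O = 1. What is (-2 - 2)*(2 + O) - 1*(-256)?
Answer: 244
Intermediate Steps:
(-2 - 2)*(2 + O) - 1*(-256) = (-2 - 2)*(2 + 1) - 1*(-256) = -4*3 + 256 = -12 + 256 = 244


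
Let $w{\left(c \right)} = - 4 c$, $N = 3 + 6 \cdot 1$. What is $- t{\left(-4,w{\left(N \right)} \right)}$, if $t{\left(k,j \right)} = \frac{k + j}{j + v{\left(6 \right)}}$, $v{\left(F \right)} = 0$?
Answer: $- \frac{10}{9} \approx -1.1111$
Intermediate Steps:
$N = 9$ ($N = 3 + 6 = 9$)
$t{\left(k,j \right)} = \frac{j + k}{j}$ ($t{\left(k,j \right)} = \frac{k + j}{j + 0} = \frac{j + k}{j}$)
$- t{\left(-4,w{\left(N \right)} \right)} = - \frac{\left(-4\right) 9 - 4}{\left(-4\right) 9} = - \frac{-36 - 4}{-36} = - \frac{\left(-1\right) \left(-40\right)}{36} = \left(-1\right) \frac{10}{9} = - \frac{10}{9}$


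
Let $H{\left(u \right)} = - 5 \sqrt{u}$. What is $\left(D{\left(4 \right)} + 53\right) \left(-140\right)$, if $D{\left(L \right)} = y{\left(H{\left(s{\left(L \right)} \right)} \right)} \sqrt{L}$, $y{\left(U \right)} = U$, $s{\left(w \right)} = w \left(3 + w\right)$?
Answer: $-7420 + 2800 \sqrt{7} \approx -11.896$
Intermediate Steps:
$D{\left(L \right)} = - 5 \sqrt{L} \sqrt{L \left(3 + L\right)}$ ($D{\left(L \right)} = - 5 \sqrt{L \left(3 + L\right)} \sqrt{L} = - 5 \sqrt{L} \sqrt{L \left(3 + L\right)}$)
$\left(D{\left(4 \right)} + 53\right) \left(-140\right) = \left(- 5 \sqrt{4} \sqrt{4 \left(3 + 4\right)} + 53\right) \left(-140\right) = \left(\left(-5\right) 2 \sqrt{4 \cdot 7} + 53\right) \left(-140\right) = \left(\left(-5\right) 2 \sqrt{28} + 53\right) \left(-140\right) = \left(\left(-5\right) 2 \cdot 2 \sqrt{7} + 53\right) \left(-140\right) = \left(- 20 \sqrt{7} + 53\right) \left(-140\right) = \left(53 - 20 \sqrt{7}\right) \left(-140\right) = -7420 + 2800 \sqrt{7}$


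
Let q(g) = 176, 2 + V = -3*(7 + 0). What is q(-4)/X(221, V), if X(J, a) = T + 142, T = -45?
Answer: 176/97 ≈ 1.8144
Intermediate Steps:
V = -23 (V = -2 - 3*(7 + 0) = -2 - 3*7 = -2 - 21 = -23)
X(J, a) = 97 (X(J, a) = -45 + 142 = 97)
q(-4)/X(221, V) = 176/97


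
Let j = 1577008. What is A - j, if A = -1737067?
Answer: -3314075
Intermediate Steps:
A - j = -1737067 - 1*1577008 = -1737067 - 1577008 = -3314075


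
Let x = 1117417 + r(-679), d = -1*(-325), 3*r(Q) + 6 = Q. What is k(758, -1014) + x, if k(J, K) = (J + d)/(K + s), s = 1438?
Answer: 1421067233/1272 ≈ 1.1172e+6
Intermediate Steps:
r(Q) = -2 + Q/3
d = 325
x = 3351566/3 (x = 1117417 + (-2 + (⅓)*(-679)) = 1117417 + (-2 - 679/3) = 1117417 - 685/3 = 3351566/3 ≈ 1.1172e+6)
k(J, K) = (325 + J)/(1438 + K) (k(J, K) = (J + 325)/(K + 1438) = (325 + J)/(1438 + K))
k(758, -1014) + x = (325 + 758)/(1438 - 1014) + 3351566/3 = 1083/424 + 3351566/3 = 1421067233/1272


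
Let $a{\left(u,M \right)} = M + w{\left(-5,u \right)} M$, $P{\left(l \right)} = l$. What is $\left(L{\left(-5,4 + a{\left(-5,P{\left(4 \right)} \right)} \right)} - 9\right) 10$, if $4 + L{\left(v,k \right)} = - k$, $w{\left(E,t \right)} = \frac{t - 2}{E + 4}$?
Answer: $-490$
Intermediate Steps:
$w{\left(E,t \right)} = \frac{-2 + t}{4 + E}$
$a{\left(u,M \right)} = M + M \left(2 - u\right)$ ($a{\left(u,M \right)} = M + \frac{-2 + u}{4 - 5} M = M + \frac{-2 + u}{-1} M = M + - (-2 + u) M = M + \left(2 - u\right) M = M + M \left(2 - u\right)$)
$L{\left(v,k \right)} = -4 - k$
$\left(L{\left(-5,4 + a{\left(-5,P{\left(4 \right)} \right)} \right)} - 9\right) 10 = \left(\left(-4 - \left(4 + 4 \left(3 - -5\right)\right)\right) - 9\right) 10 = \left(\left(-4 - \left(4 + 4 \left(3 + 5\right)\right)\right) - 9\right) 10 = \left(\left(-4 - \left(4 + 4 \cdot 8\right)\right) - 9\right) 10 = \left(\left(-4 - \left(4 + 32\right)\right) - 9\right) 10 = \left(\left(-4 - 36\right) - 9\right) 10 = \left(-40 - 9\right) 10 = \left(-49\right) 10 = -490$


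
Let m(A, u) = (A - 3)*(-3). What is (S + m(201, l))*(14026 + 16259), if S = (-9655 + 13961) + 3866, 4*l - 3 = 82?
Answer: 229499730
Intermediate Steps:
l = 85/4 (l = ¾ + (¼)*82 = ¾ + 41/2 = 85/4 ≈ 21.250)
m(A, u) = 9 - 3*A (m(A, u) = (-3 + A)*(-3) = 9 - 3*A)
S = 8172 (S = 4306 + 3866 = 8172)
(S + m(201, l))*(14026 + 16259) = (8172 + (9 - 3*201))*(14026 + 16259) = (8172 + (9 - 603))*30285 = (8172 - 594)*30285 = 7578*30285 = 229499730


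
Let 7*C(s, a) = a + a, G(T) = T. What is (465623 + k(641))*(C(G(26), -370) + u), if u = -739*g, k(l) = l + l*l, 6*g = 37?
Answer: -171780953945/42 ≈ -4.0900e+9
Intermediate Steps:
g = 37/6 (g = (1/6)*37 = 37/6 ≈ 6.1667)
C(s, a) = 2*a/7 (C(s, a) = (a + a)/7 = (2*a)/7 = 2*a/7)
k(l) = l + l**2
u = -27343/6 (u = -739*37/6 = -27343/6 ≈ -4557.2)
(465623 + k(641))*(C(G(26), -370) + u) = (465623 + 641*(1 + 641))*((2/7)*(-370) - 27343/6) = (465623 + 641*642)*(-740/7 - 27343/6) = (465623 + 411522)*(-195841/42) = 877145*(-195841/42) = -171780953945/42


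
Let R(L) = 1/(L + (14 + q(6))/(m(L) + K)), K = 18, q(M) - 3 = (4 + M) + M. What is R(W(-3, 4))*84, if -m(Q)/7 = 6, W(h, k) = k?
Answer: 32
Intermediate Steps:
q(M) = 7 + 2*M (q(M) = 3 + ((4 + M) + M) = 3 + (4 + 2*M) = 7 + 2*M)
m(Q) = -42 (m(Q) = -7*6 = -42)
R(L) = 1/(-11/8 + L) (R(L) = 1/(L + (14 + (7 + 2*6))/(-42 + 18)) = 1/(L + (14 + (7 + 12))/(-24)) = 1/(L + (14 + 19)*(-1/24)) = 1/(L + 33*(-1/24)) = 1/(L - 11/8) = 1/(-11/8 + L))
R(W(-3, 4))*84 = (8/(-11 + 8*4))*84 = (8/(-11 + 32))*84 = (8/21)*84 = 32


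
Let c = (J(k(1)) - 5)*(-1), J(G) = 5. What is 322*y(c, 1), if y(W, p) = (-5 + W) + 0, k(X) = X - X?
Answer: -1610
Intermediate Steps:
k(X) = 0
c = 0 (c = (5 - 5)*(-1) = 0*(-1) = 0)
y(W, p) = -5 + W
322*y(c, 1) = 322*(-5 + 0) = 322*(-5) = -1610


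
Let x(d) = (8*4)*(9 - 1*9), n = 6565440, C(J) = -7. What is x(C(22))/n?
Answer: 0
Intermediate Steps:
x(d) = 0 (x(d) = 32*(9 - 9) = 32*0 = 0)
x(C(22))/n = 0/6565440 = 0*(1/6565440) = 0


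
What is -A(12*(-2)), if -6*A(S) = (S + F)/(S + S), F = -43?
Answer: 67/288 ≈ 0.23264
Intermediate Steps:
A(S) = -(-43 + S)/(12*S) (A(S) = -(S - 43)/(6*(S + S)) = -(-43 + S)/(6*(2*S)) = -(-43 + S)*1/(2*S)/6 = -(-43 + S)/(12*S))
-A(12*(-2)) = -(43 - 12*(-2))/(12*(12*(-2))) = -(43 - 1*(-24))/(12*(-24)) = -(-1)*(43 + 24)/(12*24) = -(-1)*67/(12*24) = -1*(-67/288) = 67/288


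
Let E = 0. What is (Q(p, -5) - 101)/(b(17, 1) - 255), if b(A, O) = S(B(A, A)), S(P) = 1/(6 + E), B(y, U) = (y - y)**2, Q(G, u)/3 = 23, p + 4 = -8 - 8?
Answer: 192/1529 ≈ 0.12557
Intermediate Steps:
p = -20 (p = -4 + (-8 - 8) = -4 - 16 = -20)
Q(G, u) = 69 (Q(G, u) = 3*23 = 69)
B(y, U) = 0 (B(y, U) = 0**2 = 0)
S(P) = 1/6 (S(P) = 1/(6 + 0) = 1/6)
b(A, O) = 1/6
(Q(p, -5) - 101)/(b(17, 1) - 255) = (69 - 101)/(1/6 - 255) = -32/(-1529/6) = -32*(-6/1529) = 192/1529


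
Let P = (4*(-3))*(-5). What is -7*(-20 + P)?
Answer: -280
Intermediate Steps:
P = 60 (P = -12*(-5) = 60)
-7*(-20 + P) = -7*(-20 + 60) = -7*40 = -280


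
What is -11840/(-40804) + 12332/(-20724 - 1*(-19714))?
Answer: -607966/51005 ≈ -11.920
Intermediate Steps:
-11840/(-40804) + 12332/(-20724 - 1*(-19714)) = -11840*(-1/40804) + 12332/(-20724 + 19714) = 2960/10201 + 12332/(-1010) = 2960/10201 + 12332*(-1/1010) = 2960/10201 - 6166/505 = -607966/51005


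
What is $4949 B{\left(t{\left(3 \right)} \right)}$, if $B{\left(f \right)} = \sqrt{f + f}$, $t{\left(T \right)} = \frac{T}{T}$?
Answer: $4949 \sqrt{2} \approx 6998.9$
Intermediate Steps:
$t{\left(T \right)} = 1$
$B{\left(f \right)} = \sqrt{2} \sqrt{f}$ ($B{\left(f \right)} = \sqrt{2 f} = \sqrt{2} \sqrt{f}$)
$4949 B{\left(t{\left(3 \right)} \right)} = 4949 \sqrt{2} \sqrt{1} = 4949 \sqrt{2} \cdot 1 = 4949 \sqrt{2}$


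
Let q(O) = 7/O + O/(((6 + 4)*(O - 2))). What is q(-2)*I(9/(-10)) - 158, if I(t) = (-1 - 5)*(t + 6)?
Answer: -5243/100 ≈ -52.430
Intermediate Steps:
q(O) = 7/O + O/(-20 + 10*O) (q(O) = 7/O + O/((10*(-2 + O))) = 7/O + O/(-20 + 10*O))
I(t) = -36 - 6*t (I(t) = -6*(6 + t) = -36 - 6*t)
q(-2)*I(9/(-10)) - 158 = ((⅒)*(-140 + (-2)² + 70*(-2))/(-2*(-2 - 2)))*(-36 - 54/(-10)) - 158 = ((⅒)*(-½)*(-140 + 4 - 140)/(-4))*(-36 - 54*(-1)/10) - 158 = ((⅒)*(-½)*(-¼)*(-276))*(-36 - 6*(-9/10)) - 158 = -69*(-36 + 27/5)/20 - 158 = -69/20*(-153/5) - 158 = 10557/100 - 158 = -5243/100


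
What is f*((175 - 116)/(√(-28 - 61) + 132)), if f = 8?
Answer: 62304/17513 - 472*I*√89/17513 ≈ 3.5576 - 0.25426*I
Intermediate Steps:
f*((175 - 116)/(√(-28 - 61) + 132)) = 8*((175 - 116)/(√(-28 - 61) + 132)) = 8*(59/(√(-89) + 132)) = 8*(59/(I*√89 + 132)) = 8*(59/(132 + I*√89)) = 472/(132 + I*√89)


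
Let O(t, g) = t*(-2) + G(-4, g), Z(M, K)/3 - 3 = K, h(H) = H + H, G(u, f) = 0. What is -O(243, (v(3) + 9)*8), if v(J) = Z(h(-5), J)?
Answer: 486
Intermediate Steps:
h(H) = 2*H
Z(M, K) = 9 + 3*K
v(J) = 9 + 3*J
O(t, g) = -2*t (O(t, g) = t*(-2) + 0 = -2*t + 0 = -2*t)
-O(243, (v(3) + 9)*8) = -(-2)*243 = -1*(-486) = 486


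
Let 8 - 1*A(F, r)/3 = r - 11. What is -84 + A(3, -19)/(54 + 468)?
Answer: -7289/87 ≈ -83.782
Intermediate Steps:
A(F, r) = 57 - 3*r (A(F, r) = 24 - 3*(r - 11) = 24 - 3*(-11 + r) = 24 + (33 - 3*r) = 57 - 3*r)
-84 + A(3, -19)/(54 + 468) = -84 + (57 - 3*(-19))/(54 + 468) = -84 + (57 + 57)/522 = -84 + 114*(1/522) = -84 + 19/87 = -7289/87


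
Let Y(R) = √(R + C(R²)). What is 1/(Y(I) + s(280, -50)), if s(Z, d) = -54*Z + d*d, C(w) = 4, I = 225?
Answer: -12620/159264171 - √229/159264171 ≈ -7.9334e-5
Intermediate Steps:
s(Z, d) = d² - 54*Z (s(Z, d) = -54*Z + d² = d² - 54*Z)
Y(R) = √(4 + R) (Y(R) = √(R + 4) = √(4 + R))
1/(Y(I) + s(280, -50)) = 1/(√(4 + 225) + ((-50)² - 54*280)) = 1/(√229 + (2500 - 15120)) = 1/(√229 - 12620) = 1/(-12620 + √229)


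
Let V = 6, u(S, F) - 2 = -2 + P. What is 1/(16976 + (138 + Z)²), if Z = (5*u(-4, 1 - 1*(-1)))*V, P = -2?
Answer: 1/23060 ≈ 4.3365e-5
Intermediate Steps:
u(S, F) = -2 (u(S, F) = 2 + (-2 - 2) = 2 - 4 = -2)
Z = -60 (Z = (5*(-2))*6 = -10*6 = -60)
1/(16976 + (138 + Z)²) = 1/(16976 + (138 - 60)²) = 1/(16976 + 78²) = 1/(16976 + 6084) = 1/23060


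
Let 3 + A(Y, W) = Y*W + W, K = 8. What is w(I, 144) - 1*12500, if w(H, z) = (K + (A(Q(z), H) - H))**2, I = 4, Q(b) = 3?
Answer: -12211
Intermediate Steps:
A(Y, W) = -3 + W + W*Y (A(Y, W) = -3 + (Y*W + W) = -3 + (W*Y + W) = -3 + (W + W*Y) = -3 + W + W*Y)
w(H, z) = (5 + 3*H)**2 (w(H, z) = (8 + ((-3 + H + H*3) - H))**2 = (8 + ((-3 + H + 3*H) - H))**2 = (8 + ((-3 + 4*H) - H))**2 = (8 + (-3 + 3*H))**2 = (5 + 3*H)**2)
w(I, 144) - 1*12500 = (5 + 3*4)**2 - 1*12500 = (5 + 12)**2 - 12500 = 17**2 - 12500 = 289 - 12500 = -12211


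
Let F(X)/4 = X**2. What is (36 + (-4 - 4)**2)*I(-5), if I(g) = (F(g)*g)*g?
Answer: 250000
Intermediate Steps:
F(X) = 4*X**2
I(g) = 4*g**4 (I(g) = ((4*g**2)*g)*g = (4*g**3)*g = 4*g**4)
(36 + (-4 - 4)**2)*I(-5) = (36 + (-4 - 4)**2)*(4*(-5)**4) = (36 + (-8)**2)*(4*625) = (36 + 64)*2500 = 100*2500 = 250000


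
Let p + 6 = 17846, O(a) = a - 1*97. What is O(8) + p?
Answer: 17751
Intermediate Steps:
O(a) = -97 + a (O(a) = a - 97 = -97 + a)
p = 17840 (p = -6 + 17846 = 17840)
O(8) + p = (-97 + 8) + 17840 = -89 + 17840 = 17751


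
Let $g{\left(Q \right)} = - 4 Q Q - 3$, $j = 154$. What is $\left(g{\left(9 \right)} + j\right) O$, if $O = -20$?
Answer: $3460$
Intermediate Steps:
$g{\left(Q \right)} = -3 - 4 Q^{2}$ ($g{\left(Q \right)} = - 4 Q^{2} - 3 = -3 - 4 Q^{2}$)
$\left(g{\left(9 \right)} + j\right) O = \left(\left(-3 - 4 \cdot 9^{2}\right) + 154\right) \left(-20\right) = \left(\left(-3 - 324\right) + 154\right) \left(-20\right) = \left(-327 + 154\right) \left(-20\right) = \left(-173\right) \left(-20\right) = 3460$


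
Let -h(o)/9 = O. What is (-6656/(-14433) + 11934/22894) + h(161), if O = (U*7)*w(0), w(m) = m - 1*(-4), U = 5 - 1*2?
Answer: -124739887613/165214551 ≈ -755.02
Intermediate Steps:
U = 3 (U = 5 - 2 = 3)
w(m) = 4 + m (w(m) = m + 4 = 4 + m)
O = 84 (O = (3*7)*(4 + 0) = 21*4 = 84)
h(o) = -756 (h(o) = -9*84 = -756)
(-6656/(-14433) + 11934/22894) + h(161) = (-6656/(-14433) + 11934/22894) - 756 = (-6656*(-1/14433) + 11934*(1/22894)) - 756 = (6656/14433 + 5967/11447) - 756 = 162312943/165214551 - 756 = -124739887613/165214551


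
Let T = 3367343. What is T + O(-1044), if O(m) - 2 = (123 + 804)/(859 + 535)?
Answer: 4694079857/1394 ≈ 3.3673e+6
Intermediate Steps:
O(m) = 3715/1394 (O(m) = 2 + (123 + 804)/(859 + 535) = 2 + 927/1394 = 3715/1394)
T + O(-1044) = 3367343 + 3715/1394 = 4694079857/1394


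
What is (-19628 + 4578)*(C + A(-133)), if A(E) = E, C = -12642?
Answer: 192263750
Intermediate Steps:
(-19628 + 4578)*(C + A(-133)) = (-19628 + 4578)*(-12642 - 133) = -15050*(-12775) = 192263750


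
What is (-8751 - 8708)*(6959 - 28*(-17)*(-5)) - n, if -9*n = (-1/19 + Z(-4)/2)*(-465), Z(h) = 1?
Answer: -9113705389/114 ≈ -7.9945e+7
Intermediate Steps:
n = 2635/114 (n = -(-1/19 + 1/2)*(-465)/9 = -(-1*1/19 + 1*(½))*(-465)/9 = -(-1/19 + ½)*(-465)/9 = -17*(-465)/342 = -⅑*(-7905/38) = 2635/114 ≈ 23.114)
(-8751 - 8708)*(6959 - 28*(-17)*(-5)) - n = (-8751 - 8708)*(6959 - 28*(-17)*(-5)) - 1*2635/114 = -17459*(6959 + 476*(-5)) - 2635/114 = -17459*(6959 - 2380) - 2635/114 = -17459*4579 - 2635/114 = -79944761 - 2635/114 = -9113705389/114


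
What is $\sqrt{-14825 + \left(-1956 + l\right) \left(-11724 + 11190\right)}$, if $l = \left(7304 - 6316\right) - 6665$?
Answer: $\sqrt{4061197} \approx 2015.2$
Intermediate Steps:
$l = -5677$ ($l = 988 - 6665 = -5677$)
$\sqrt{-14825 + \left(-1956 + l\right) \left(-11724 + 11190\right)} = \sqrt{-14825 + \left(-1956 - 5677\right) \left(-11724 + 11190\right)} = \sqrt{-14825 - -4076022} = \sqrt{-14825 + 4076022} = \sqrt{4061197}$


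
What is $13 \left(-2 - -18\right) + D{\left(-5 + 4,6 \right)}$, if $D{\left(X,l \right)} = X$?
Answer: $207$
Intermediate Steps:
$13 \left(-2 - -18\right) + D{\left(-5 + 4,6 \right)} = 13 \left(-2 - -18\right) + \left(-5 + 4\right) = 13 \left(-2 + 18\right) - 1 = 13 \cdot 16 - 1 = 208 - 1 = 207$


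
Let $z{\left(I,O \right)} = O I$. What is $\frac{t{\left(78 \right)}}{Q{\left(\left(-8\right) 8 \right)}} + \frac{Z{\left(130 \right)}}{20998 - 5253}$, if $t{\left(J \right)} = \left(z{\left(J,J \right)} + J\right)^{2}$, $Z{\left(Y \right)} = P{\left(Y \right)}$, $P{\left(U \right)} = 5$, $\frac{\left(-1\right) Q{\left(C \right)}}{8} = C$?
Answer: $\frac{29892074717}{403072} \approx 74161.0$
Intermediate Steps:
$Q{\left(C \right)} = - 8 C$
$z{\left(I,O \right)} = I O$
$Z{\left(Y \right)} = 5$
$t{\left(J \right)} = \left(J + J^{2}\right)^{2}$ ($t{\left(J \right)} = \left(J J + J\right)^{2} = \left(J^{2} + J\right)^{2} = \left(J + J^{2}\right)^{2}$)
$\frac{t{\left(78 \right)}}{Q{\left(\left(-8\right) 8 \right)}} + \frac{Z{\left(130 \right)}}{20998 - 5253} = \frac{78^{2} \left(1 + 78\right)^{2}}{\left(-8\right) \left(\left(-8\right) 8\right)} + \frac{5}{20998 - 5253} = \frac{6084 \cdot 79^{2}}{\left(-8\right) \left(-64\right)} + \frac{5}{20998 - 5253} = \frac{6084 \cdot 6241}{512} + \frac{5}{15745} = 37970244 \cdot \frac{1}{512} + 5 \cdot \frac{1}{15745} = \frac{9492561}{128} + \frac{1}{3149} = \frac{29892074717}{403072}$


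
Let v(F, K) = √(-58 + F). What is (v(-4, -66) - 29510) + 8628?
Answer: -20882 + I*√62 ≈ -20882.0 + 7.874*I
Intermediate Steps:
(v(-4, -66) - 29510) + 8628 = (√(-58 - 4) - 29510) + 8628 = (√(-62) - 29510) + 8628 = (I*√62 - 29510) + 8628 = (-29510 + I*√62) + 8628 = -20882 + I*√62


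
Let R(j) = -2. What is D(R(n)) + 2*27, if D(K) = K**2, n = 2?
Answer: 58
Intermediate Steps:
D(R(n)) + 2*27 = (-2)**2 + 2*27 = 4 + 54 = 58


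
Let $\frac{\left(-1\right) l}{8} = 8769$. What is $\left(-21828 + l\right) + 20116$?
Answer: $-71864$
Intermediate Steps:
$l = -70152$ ($l = \left(-8\right) 8769 = -70152$)
$\left(-21828 + l\right) + 20116 = \left(-21828 - 70152\right) + 20116 = -91980 + 20116 = -71864$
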